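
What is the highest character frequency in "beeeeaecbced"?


Input: beeeeaecbced
Character counts:
  'a': 1
  'b': 2
  'c': 2
  'd': 1
  'e': 6
Maximum frequency: 6

6


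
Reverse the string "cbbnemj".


Input: cbbnemj
Reading characters right to left:
  Position 6: 'j'
  Position 5: 'm'
  Position 4: 'e'
  Position 3: 'n'
  Position 2: 'b'
  Position 1: 'b'
  Position 0: 'c'
Reversed: jmenbbc

jmenbbc


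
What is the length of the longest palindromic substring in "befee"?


Input: "befee"
Checking substrings for palindromes:
  [1:4] "efe" (len 3) => palindrome
  [3:5] "ee" (len 2) => palindrome
Longest palindromic substring: "efe" with length 3

3


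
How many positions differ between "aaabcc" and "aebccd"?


Comparing "aaabcc" and "aebccd" position by position:
  Position 0: 'a' vs 'a' => same
  Position 1: 'a' vs 'e' => DIFFER
  Position 2: 'a' vs 'b' => DIFFER
  Position 3: 'b' vs 'c' => DIFFER
  Position 4: 'c' vs 'c' => same
  Position 5: 'c' vs 'd' => DIFFER
Positions that differ: 4

4


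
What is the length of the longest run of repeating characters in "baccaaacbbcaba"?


Input: "baccaaacbbcaba"
Scanning for longest run:
  Position 1 ('a'): new char, reset run to 1
  Position 2 ('c'): new char, reset run to 1
  Position 3 ('c'): continues run of 'c', length=2
  Position 4 ('a'): new char, reset run to 1
  Position 5 ('a'): continues run of 'a', length=2
  Position 6 ('a'): continues run of 'a', length=3
  Position 7 ('c'): new char, reset run to 1
  Position 8 ('b'): new char, reset run to 1
  Position 9 ('b'): continues run of 'b', length=2
  Position 10 ('c'): new char, reset run to 1
  Position 11 ('a'): new char, reset run to 1
  Position 12 ('b'): new char, reset run to 1
  Position 13 ('a'): new char, reset run to 1
Longest run: 'a' with length 3

3


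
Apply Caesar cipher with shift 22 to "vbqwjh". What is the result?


Caesar cipher: shift "vbqwjh" by 22
  'v' (pos 21) + 22 = pos 17 = 'r'
  'b' (pos 1) + 22 = pos 23 = 'x'
  'q' (pos 16) + 22 = pos 12 = 'm'
  'w' (pos 22) + 22 = pos 18 = 's'
  'j' (pos 9) + 22 = pos 5 = 'f'
  'h' (pos 7) + 22 = pos 3 = 'd'
Result: rxmsfd

rxmsfd


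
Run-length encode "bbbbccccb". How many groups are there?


Input: bbbbccccb
Scanning for consecutive runs:
  Group 1: 'b' x 4 (positions 0-3)
  Group 2: 'c' x 4 (positions 4-7)
  Group 3: 'b' x 1 (positions 8-8)
Total groups: 3

3


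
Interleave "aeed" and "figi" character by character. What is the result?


Interleaving "aeed" and "figi":
  Position 0: 'a' from first, 'f' from second => "af"
  Position 1: 'e' from first, 'i' from second => "ei"
  Position 2: 'e' from first, 'g' from second => "eg"
  Position 3: 'd' from first, 'i' from second => "di"
Result: afeiegdi

afeiegdi


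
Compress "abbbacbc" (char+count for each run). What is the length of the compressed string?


Input: abbbacbc
Runs:
  'a' x 1 => "a1"
  'b' x 3 => "b3"
  'a' x 1 => "a1"
  'c' x 1 => "c1"
  'b' x 1 => "b1"
  'c' x 1 => "c1"
Compressed: "a1b3a1c1b1c1"
Compressed length: 12

12


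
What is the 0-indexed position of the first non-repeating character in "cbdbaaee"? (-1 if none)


Input: cbdbaaee
Character frequencies:
  'a': 2
  'b': 2
  'c': 1
  'd': 1
  'e': 2
Scanning left to right for freq == 1:
  Position 0 ('c'): unique! => answer = 0

0


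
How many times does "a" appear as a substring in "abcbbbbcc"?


Searching for "a" in "abcbbbbcc"
Scanning each position:
  Position 0: "a" => MATCH
  Position 1: "b" => no
  Position 2: "c" => no
  Position 3: "b" => no
  Position 4: "b" => no
  Position 5: "b" => no
  Position 6: "b" => no
  Position 7: "c" => no
  Position 8: "c" => no
Total occurrences: 1

1


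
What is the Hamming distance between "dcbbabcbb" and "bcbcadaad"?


Comparing "dcbbabcbb" and "bcbcadaad" position by position:
  Position 0: 'd' vs 'b' => differ
  Position 1: 'c' vs 'c' => same
  Position 2: 'b' vs 'b' => same
  Position 3: 'b' vs 'c' => differ
  Position 4: 'a' vs 'a' => same
  Position 5: 'b' vs 'd' => differ
  Position 6: 'c' vs 'a' => differ
  Position 7: 'b' vs 'a' => differ
  Position 8: 'b' vs 'd' => differ
Total differences (Hamming distance): 6

6


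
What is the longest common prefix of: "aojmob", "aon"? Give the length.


Words: aojmob, aon
  Position 0: all 'a' => match
  Position 1: all 'o' => match
  Position 2: ('j', 'n') => mismatch, stop
LCP = "ao" (length 2)

2


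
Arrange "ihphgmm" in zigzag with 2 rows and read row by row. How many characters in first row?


Zigzag "ihphgmm" into 2 rows:
Placing characters:
  'i' => row 0
  'h' => row 1
  'p' => row 0
  'h' => row 1
  'g' => row 0
  'm' => row 1
  'm' => row 0
Rows:
  Row 0: "ipgm"
  Row 1: "hhm"
First row length: 4

4


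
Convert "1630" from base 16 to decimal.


Input: "1630" in base 16
Positional expansion:
  Digit '1' (value 1) x 16^3 = 4096
  Digit '6' (value 6) x 16^2 = 1536
  Digit '3' (value 3) x 16^1 = 48
  Digit '0' (value 0) x 16^0 = 0
Sum = 5680

5680


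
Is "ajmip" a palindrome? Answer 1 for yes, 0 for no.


Input: ajmip
Reversed: pimja
  Compare pos 0 ('a') with pos 4 ('p'): MISMATCH
  Compare pos 1 ('j') with pos 3 ('i'): MISMATCH
Result: not a palindrome

0


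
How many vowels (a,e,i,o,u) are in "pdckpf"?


Input: pdckpf
Checking each character:
  'p' at position 0: consonant
  'd' at position 1: consonant
  'c' at position 2: consonant
  'k' at position 3: consonant
  'p' at position 4: consonant
  'f' at position 5: consonant
Total vowels: 0

0


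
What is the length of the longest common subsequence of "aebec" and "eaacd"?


LCS of "aebec" and "eaacd"
DP table:
           e    a    a    c    d
      0    0    0    0    0    0
  a   0    0    1    1    1    1
  e   0    1    1    1    1    1
  b   0    1    1    1    1    1
  e   0    1    1    1    1    1
  c   0    1    1    1    2    2
LCS length = dp[5][5] = 2

2


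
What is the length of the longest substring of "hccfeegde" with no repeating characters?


Input: "hccfeegde"
Sliding window (track last position of each char):
  Position 0 ('h'): window [0,0] length 1 -- new best
  Position 1 ('c'): window [0,1] length 2 -- new best
  Position 2 ('c'): repeat (last at 1), move window start to 2
  Position 2 ('c'): window [2,2] length 1
  Position 3 ('f'): window [2,3] length 2
  Position 4 ('e'): window [2,4] length 3 -- new best
  Position 5 ('e'): repeat (last at 4), move window start to 5
  Position 5 ('e'): window [5,5] length 1
  Position 6 ('g'): window [5,6] length 2
  Position 7 ('d'): window [5,7] length 3
  Position 8 ('e'): repeat (last at 5), move window start to 6
  Position 8 ('e'): window [6,8] length 3
Longest substring with no repeats: "cfe" with length 3

3


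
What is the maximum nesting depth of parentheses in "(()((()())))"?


Input: "(()((()())))"
Tracking depth:
  Position 0 '(': depth becomes 1
  Position 1 '(': depth becomes 2
  Position 2 ')': depth becomes 1
  Position 3 '(': depth becomes 2
  Position 4 '(': depth becomes 3
  Position 5 '(': depth becomes 4
  Position 6 ')': depth becomes 3
  Position 7 '(': depth becomes 4
  Position 8 ')': depth becomes 3
  Position 9 ')': depth becomes 2
  Position 10 ')': depth becomes 1
  Position 11 ')': depth becomes 0
Maximum depth reached: 4

4


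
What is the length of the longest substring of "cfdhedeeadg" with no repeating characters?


Input: "cfdhedeeadg"
Sliding window (track last position of each char):
  Position 0 ('c'): window [0,0] length 1 -- new best
  Position 1 ('f'): window [0,1] length 2 -- new best
  Position 2 ('d'): window [0,2] length 3 -- new best
  Position 3 ('h'): window [0,3] length 4 -- new best
  Position 4 ('e'): window [0,4] length 5 -- new best
  Position 5 ('d'): repeat (last at 2), move window start to 3
  Position 5 ('d'): window [3,5] length 3
  Position 6 ('e'): repeat (last at 4), move window start to 5
  Position 6 ('e'): window [5,6] length 2
  Position 7 ('e'): repeat (last at 6), move window start to 7
  Position 7 ('e'): window [7,7] length 1
  Position 8 ('a'): window [7,8] length 2
  Position 9 ('d'): window [7,9] length 3
  Position 10 ('g'): window [7,10] length 4
Longest substring with no repeats: "cfdhe" with length 5

5


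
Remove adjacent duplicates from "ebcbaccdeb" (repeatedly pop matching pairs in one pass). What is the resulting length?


Input: ebcbaccdeb
Stack-based adjacent duplicate removal:
  Read 'e': push. Stack: e
  Read 'b': push. Stack: eb
  Read 'c': push. Stack: ebc
  Read 'b': push. Stack: ebcb
  Read 'a': push. Stack: ebcba
  Read 'c': push. Stack: ebcbac
  Read 'c': matches stack top 'c' => pop. Stack: ebcba
  Read 'd': push. Stack: ebcbad
  Read 'e': push. Stack: ebcbade
  Read 'b': push. Stack: ebcbadeb
Final stack: "ebcbadeb" (length 8)

8


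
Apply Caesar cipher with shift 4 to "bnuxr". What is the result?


Caesar cipher: shift "bnuxr" by 4
  'b' (pos 1) + 4 = pos 5 = 'f'
  'n' (pos 13) + 4 = pos 17 = 'r'
  'u' (pos 20) + 4 = pos 24 = 'y'
  'x' (pos 23) + 4 = pos 1 = 'b'
  'r' (pos 17) + 4 = pos 21 = 'v'
Result: frybv

frybv


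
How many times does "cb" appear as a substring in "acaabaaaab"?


Searching for "cb" in "acaabaaaab"
Scanning each position:
  Position 0: "ac" => no
  Position 1: "ca" => no
  Position 2: "aa" => no
  Position 3: "ab" => no
  Position 4: "ba" => no
  Position 5: "aa" => no
  Position 6: "aa" => no
  Position 7: "aa" => no
  Position 8: "ab" => no
Total occurrences: 0

0


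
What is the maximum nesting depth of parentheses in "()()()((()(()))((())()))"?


Input: "()()()((()(()))((())()))"
Tracking depth:
  Position 0 '(': depth becomes 1
  Position 1 ')': depth becomes 0
  Position 2 '(': depth becomes 1
  Position 3 ')': depth becomes 0
  Position 4 '(': depth becomes 1
  Position 5 ')': depth becomes 0
  Position 6 '(': depth becomes 1
  Position 7 '(': depth becomes 2
  Position 8 '(': depth becomes 3
  Position 9 ')': depth becomes 2
  Position 10 '(': depth becomes 3
  Position 11 '(': depth becomes 4
  Position 12 ')': depth becomes 3
  Position 13 ')': depth becomes 2
  Position 14 ')': depth becomes 1
  Position 15 '(': depth becomes 2
  Position 16 '(': depth becomes 3
  Position 17 '(': depth becomes 4
  Position 18 ')': depth becomes 3
  Position 19 ')': depth becomes 2
  Position 20 '(': depth becomes 3
  Position 21 ')': depth becomes 2
  Position 22 ')': depth becomes 1
  Position 23 ')': depth becomes 0
Maximum depth reached: 4

4


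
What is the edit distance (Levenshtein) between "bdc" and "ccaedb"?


Computing edit distance: "bdc" -> "ccaedb"
DP table:
           c    c    a    e    d    b
      0    1    2    3    4    5    6
  b   1    1    2    3    4    5    5
  d   2    2    2    3    4    4    5
  c   3    2    2    3    4    5    5
Edit distance = dp[3][6] = 5

5


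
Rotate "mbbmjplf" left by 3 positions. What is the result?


Input: "mbbmjplf", rotate left by 3
First 3 characters: "mbb"
Remaining characters: "mjplf"
Concatenate remaining + first: "mjplf" + "mbb" = "mjplfmbb"

mjplfmbb


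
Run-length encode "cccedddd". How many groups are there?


Input: cccedddd
Scanning for consecutive runs:
  Group 1: 'c' x 3 (positions 0-2)
  Group 2: 'e' x 1 (positions 3-3)
  Group 3: 'd' x 4 (positions 4-7)
Total groups: 3

3


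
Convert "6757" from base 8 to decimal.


Input: "6757" in base 8
Positional expansion:
  Digit '6' (value 6) x 8^3 = 3072
  Digit '7' (value 7) x 8^2 = 448
  Digit '5' (value 5) x 8^1 = 40
  Digit '7' (value 7) x 8^0 = 7
Sum = 3567

3567


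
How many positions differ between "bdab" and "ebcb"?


Comparing "bdab" and "ebcb" position by position:
  Position 0: 'b' vs 'e' => DIFFER
  Position 1: 'd' vs 'b' => DIFFER
  Position 2: 'a' vs 'c' => DIFFER
  Position 3: 'b' vs 'b' => same
Positions that differ: 3

3


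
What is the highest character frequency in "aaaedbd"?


Input: aaaedbd
Character counts:
  'a': 3
  'b': 1
  'd': 2
  'e': 1
Maximum frequency: 3

3


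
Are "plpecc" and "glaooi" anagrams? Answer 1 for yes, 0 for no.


Strings: "plpecc", "glaooi"
Sorted first:  ccelpp
Sorted second: agiloo
Differ at position 0: 'c' vs 'a' => not anagrams

0


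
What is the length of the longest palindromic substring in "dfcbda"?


Input: "dfcbda"
Checking substrings for palindromes:
  No multi-char palindromic substrings found
Longest palindromic substring: "d" with length 1

1


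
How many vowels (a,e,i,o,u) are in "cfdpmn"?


Input: cfdpmn
Checking each character:
  'c' at position 0: consonant
  'f' at position 1: consonant
  'd' at position 2: consonant
  'p' at position 3: consonant
  'm' at position 4: consonant
  'n' at position 5: consonant
Total vowels: 0

0


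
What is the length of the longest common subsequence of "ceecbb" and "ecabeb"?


LCS of "ceecbb" and "ecabeb"
DP table:
           e    c    a    b    e    b
      0    0    0    0    0    0    0
  c   0    0    1    1    1    1    1
  e   0    1    1    1    1    2    2
  e   0    1    1    1    1    2    2
  c   0    1    2    2    2    2    2
  b   0    1    2    2    3    3    3
  b   0    1    2    2    3    3    4
LCS length = dp[6][6] = 4

4


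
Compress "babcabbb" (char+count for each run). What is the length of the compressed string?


Input: babcabbb
Runs:
  'b' x 1 => "b1"
  'a' x 1 => "a1"
  'b' x 1 => "b1"
  'c' x 1 => "c1"
  'a' x 1 => "a1"
  'b' x 3 => "b3"
Compressed: "b1a1b1c1a1b3"
Compressed length: 12

12


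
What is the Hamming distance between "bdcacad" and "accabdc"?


Comparing "bdcacad" and "accabdc" position by position:
  Position 0: 'b' vs 'a' => differ
  Position 1: 'd' vs 'c' => differ
  Position 2: 'c' vs 'c' => same
  Position 3: 'a' vs 'a' => same
  Position 4: 'c' vs 'b' => differ
  Position 5: 'a' vs 'd' => differ
  Position 6: 'd' vs 'c' => differ
Total differences (Hamming distance): 5

5


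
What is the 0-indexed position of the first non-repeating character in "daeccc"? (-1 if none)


Input: daeccc
Character frequencies:
  'a': 1
  'c': 3
  'd': 1
  'e': 1
Scanning left to right for freq == 1:
  Position 0 ('d'): unique! => answer = 0

0


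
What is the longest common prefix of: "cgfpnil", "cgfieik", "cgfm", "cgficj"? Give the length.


Words: cgfpnil, cgfieik, cgfm, cgficj
  Position 0: all 'c' => match
  Position 1: all 'g' => match
  Position 2: all 'f' => match
  Position 3: ('p', 'i', 'm', 'i') => mismatch, stop
LCP = "cgf" (length 3)

3


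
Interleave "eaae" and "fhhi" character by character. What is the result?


Interleaving "eaae" and "fhhi":
  Position 0: 'e' from first, 'f' from second => "ef"
  Position 1: 'a' from first, 'h' from second => "ah"
  Position 2: 'a' from first, 'h' from second => "ah"
  Position 3: 'e' from first, 'i' from second => "ei"
Result: efahahei

efahahei


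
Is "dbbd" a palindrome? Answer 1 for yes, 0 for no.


Input: dbbd
Reversed: dbbd
  Compare pos 0 ('d') with pos 3 ('d'): match
  Compare pos 1 ('b') with pos 2 ('b'): match
Result: palindrome

1


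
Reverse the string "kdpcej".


Input: kdpcej
Reading characters right to left:
  Position 5: 'j'
  Position 4: 'e'
  Position 3: 'c'
  Position 2: 'p'
  Position 1: 'd'
  Position 0: 'k'
Reversed: jecpdk

jecpdk


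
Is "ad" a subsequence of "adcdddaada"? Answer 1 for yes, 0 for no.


Check if "ad" is a subsequence of "adcdddaada"
Greedy scan:
  Position 0 ('a'): matches sub[0] = 'a'
  Position 1 ('d'): matches sub[1] = 'd'
  Position 2 ('c'): no match needed
  Position 3 ('d'): no match needed
  Position 4 ('d'): no match needed
  Position 5 ('d'): no match needed
  Position 6 ('a'): no match needed
  Position 7 ('a'): no match needed
  Position 8 ('d'): no match needed
  Position 9 ('a'): no match needed
All 2 characters matched => is a subsequence

1


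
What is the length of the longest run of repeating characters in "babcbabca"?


Input: "babcbabca"
Scanning for longest run:
  Position 1 ('a'): new char, reset run to 1
  Position 2 ('b'): new char, reset run to 1
  Position 3 ('c'): new char, reset run to 1
  Position 4 ('b'): new char, reset run to 1
  Position 5 ('a'): new char, reset run to 1
  Position 6 ('b'): new char, reset run to 1
  Position 7 ('c'): new char, reset run to 1
  Position 8 ('a'): new char, reset run to 1
Longest run: 'b' with length 1

1


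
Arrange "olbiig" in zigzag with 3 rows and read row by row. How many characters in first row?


Zigzag "olbiig" into 3 rows:
Placing characters:
  'o' => row 0
  'l' => row 1
  'b' => row 2
  'i' => row 1
  'i' => row 0
  'g' => row 1
Rows:
  Row 0: "oi"
  Row 1: "lig"
  Row 2: "b"
First row length: 2

2


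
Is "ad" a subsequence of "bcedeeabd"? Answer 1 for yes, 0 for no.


Check if "ad" is a subsequence of "bcedeeabd"
Greedy scan:
  Position 0 ('b'): no match needed
  Position 1 ('c'): no match needed
  Position 2 ('e'): no match needed
  Position 3 ('d'): no match needed
  Position 4 ('e'): no match needed
  Position 5 ('e'): no match needed
  Position 6 ('a'): matches sub[0] = 'a'
  Position 7 ('b'): no match needed
  Position 8 ('d'): matches sub[1] = 'd'
All 2 characters matched => is a subsequence

1


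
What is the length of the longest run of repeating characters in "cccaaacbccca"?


Input: "cccaaacbccca"
Scanning for longest run:
  Position 1 ('c'): continues run of 'c', length=2
  Position 2 ('c'): continues run of 'c', length=3
  Position 3 ('a'): new char, reset run to 1
  Position 4 ('a'): continues run of 'a', length=2
  Position 5 ('a'): continues run of 'a', length=3
  Position 6 ('c'): new char, reset run to 1
  Position 7 ('b'): new char, reset run to 1
  Position 8 ('c'): new char, reset run to 1
  Position 9 ('c'): continues run of 'c', length=2
  Position 10 ('c'): continues run of 'c', length=3
  Position 11 ('a'): new char, reset run to 1
Longest run: 'c' with length 3

3


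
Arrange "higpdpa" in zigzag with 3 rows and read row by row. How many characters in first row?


Zigzag "higpdpa" into 3 rows:
Placing characters:
  'h' => row 0
  'i' => row 1
  'g' => row 2
  'p' => row 1
  'd' => row 0
  'p' => row 1
  'a' => row 2
Rows:
  Row 0: "hd"
  Row 1: "ipp"
  Row 2: "ga"
First row length: 2

2


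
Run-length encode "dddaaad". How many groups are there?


Input: dddaaad
Scanning for consecutive runs:
  Group 1: 'd' x 3 (positions 0-2)
  Group 2: 'a' x 3 (positions 3-5)
  Group 3: 'd' x 1 (positions 6-6)
Total groups: 3

3


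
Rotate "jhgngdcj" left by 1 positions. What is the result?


Input: "jhgngdcj", rotate left by 1
First 1 characters: "j"
Remaining characters: "hgngdcj"
Concatenate remaining + first: "hgngdcj" + "j" = "hgngdcjj"

hgngdcjj


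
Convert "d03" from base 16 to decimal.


Input: "d03" in base 16
Positional expansion:
  Digit 'd' (value 13) x 16^2 = 3328
  Digit '0' (value 0) x 16^1 = 0
  Digit '3' (value 3) x 16^0 = 3
Sum = 3331

3331


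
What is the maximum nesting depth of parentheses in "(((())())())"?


Input: "(((())())())"
Tracking depth:
  Position 0 '(': depth becomes 1
  Position 1 '(': depth becomes 2
  Position 2 '(': depth becomes 3
  Position 3 '(': depth becomes 4
  Position 4 ')': depth becomes 3
  Position 5 ')': depth becomes 2
  Position 6 '(': depth becomes 3
  Position 7 ')': depth becomes 2
  Position 8 ')': depth becomes 1
  Position 9 '(': depth becomes 2
  Position 10 ')': depth becomes 1
  Position 11 ')': depth becomes 0
Maximum depth reached: 4

4


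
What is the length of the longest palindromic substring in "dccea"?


Input: "dccea"
Checking substrings for palindromes:
  [1:3] "cc" (len 2) => palindrome
Longest palindromic substring: "cc" with length 2

2


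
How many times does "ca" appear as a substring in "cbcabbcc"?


Searching for "ca" in "cbcabbcc"
Scanning each position:
  Position 0: "cb" => no
  Position 1: "bc" => no
  Position 2: "ca" => MATCH
  Position 3: "ab" => no
  Position 4: "bb" => no
  Position 5: "bc" => no
  Position 6: "cc" => no
Total occurrences: 1

1


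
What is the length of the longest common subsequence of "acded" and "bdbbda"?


LCS of "acded" and "bdbbda"
DP table:
           b    d    b    b    d    a
      0    0    0    0    0    0    0
  a   0    0    0    0    0    0    1
  c   0    0    0    0    0    0    1
  d   0    0    1    1    1    1    1
  e   0    0    1    1    1    1    1
  d   0    0    1    1    1    2    2
LCS length = dp[5][6] = 2

2


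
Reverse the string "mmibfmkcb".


Input: mmibfmkcb
Reading characters right to left:
  Position 8: 'b'
  Position 7: 'c'
  Position 6: 'k'
  Position 5: 'm'
  Position 4: 'f'
  Position 3: 'b'
  Position 2: 'i'
  Position 1: 'm'
  Position 0: 'm'
Reversed: bckmfbimm

bckmfbimm


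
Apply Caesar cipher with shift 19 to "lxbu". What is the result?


Caesar cipher: shift "lxbu" by 19
  'l' (pos 11) + 19 = pos 4 = 'e'
  'x' (pos 23) + 19 = pos 16 = 'q'
  'b' (pos 1) + 19 = pos 20 = 'u'
  'u' (pos 20) + 19 = pos 13 = 'n'
Result: equn

equn


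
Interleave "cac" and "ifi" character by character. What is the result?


Interleaving "cac" and "ifi":
  Position 0: 'c' from first, 'i' from second => "ci"
  Position 1: 'a' from first, 'f' from second => "af"
  Position 2: 'c' from first, 'i' from second => "ci"
Result: ciafci

ciafci


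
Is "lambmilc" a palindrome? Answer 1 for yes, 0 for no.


Input: lambmilc
Reversed: climbmal
  Compare pos 0 ('l') with pos 7 ('c'): MISMATCH
  Compare pos 1 ('a') with pos 6 ('l'): MISMATCH
  Compare pos 2 ('m') with pos 5 ('i'): MISMATCH
  Compare pos 3 ('b') with pos 4 ('m'): MISMATCH
Result: not a palindrome

0


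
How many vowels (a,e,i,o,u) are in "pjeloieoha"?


Input: pjeloieoha
Checking each character:
  'p' at position 0: consonant
  'j' at position 1: consonant
  'e' at position 2: vowel (running total: 1)
  'l' at position 3: consonant
  'o' at position 4: vowel (running total: 2)
  'i' at position 5: vowel (running total: 3)
  'e' at position 6: vowel (running total: 4)
  'o' at position 7: vowel (running total: 5)
  'h' at position 8: consonant
  'a' at position 9: vowel (running total: 6)
Total vowels: 6

6


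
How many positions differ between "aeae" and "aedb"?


Comparing "aeae" and "aedb" position by position:
  Position 0: 'a' vs 'a' => same
  Position 1: 'e' vs 'e' => same
  Position 2: 'a' vs 'd' => DIFFER
  Position 3: 'e' vs 'b' => DIFFER
Positions that differ: 2

2


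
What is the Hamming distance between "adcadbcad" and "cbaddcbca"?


Comparing "adcadbcad" and "cbaddcbca" position by position:
  Position 0: 'a' vs 'c' => differ
  Position 1: 'd' vs 'b' => differ
  Position 2: 'c' vs 'a' => differ
  Position 3: 'a' vs 'd' => differ
  Position 4: 'd' vs 'd' => same
  Position 5: 'b' vs 'c' => differ
  Position 6: 'c' vs 'b' => differ
  Position 7: 'a' vs 'c' => differ
  Position 8: 'd' vs 'a' => differ
Total differences (Hamming distance): 8

8


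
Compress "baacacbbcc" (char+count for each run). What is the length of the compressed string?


Input: baacacbbcc
Runs:
  'b' x 1 => "b1"
  'a' x 2 => "a2"
  'c' x 1 => "c1"
  'a' x 1 => "a1"
  'c' x 1 => "c1"
  'b' x 2 => "b2"
  'c' x 2 => "c2"
Compressed: "b1a2c1a1c1b2c2"
Compressed length: 14

14


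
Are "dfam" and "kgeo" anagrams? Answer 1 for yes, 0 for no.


Strings: "dfam", "kgeo"
Sorted first:  adfm
Sorted second: egko
Differ at position 0: 'a' vs 'e' => not anagrams

0


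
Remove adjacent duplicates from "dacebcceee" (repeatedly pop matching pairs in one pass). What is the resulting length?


Input: dacebcceee
Stack-based adjacent duplicate removal:
  Read 'd': push. Stack: d
  Read 'a': push. Stack: da
  Read 'c': push. Stack: dac
  Read 'e': push. Stack: dace
  Read 'b': push. Stack: daceb
  Read 'c': push. Stack: dacebc
  Read 'c': matches stack top 'c' => pop. Stack: daceb
  Read 'e': push. Stack: dacebe
  Read 'e': matches stack top 'e' => pop. Stack: daceb
  Read 'e': push. Stack: dacebe
Final stack: "dacebe" (length 6)

6


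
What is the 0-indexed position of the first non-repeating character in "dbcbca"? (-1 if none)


Input: dbcbca
Character frequencies:
  'a': 1
  'b': 2
  'c': 2
  'd': 1
Scanning left to right for freq == 1:
  Position 0 ('d'): unique! => answer = 0

0


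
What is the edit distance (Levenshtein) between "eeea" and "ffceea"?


Computing edit distance: "eeea" -> "ffceea"
DP table:
           f    f    c    e    e    a
      0    1    2    3    4    5    6
  e   1    1    2    3    3    4    5
  e   2    2    2    3    3    3    4
  e   3    3    3    3    3    3    4
  a   4    4    4    4    4    4    3
Edit distance = dp[4][6] = 3

3


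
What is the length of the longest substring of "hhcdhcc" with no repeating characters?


Input: "hhcdhcc"
Sliding window (track last position of each char):
  Position 0 ('h'): window [0,0] length 1 -- new best
  Position 1 ('h'): repeat (last at 0), move window start to 1
  Position 1 ('h'): window [1,1] length 1
  Position 2 ('c'): window [1,2] length 2 -- new best
  Position 3 ('d'): window [1,3] length 3 -- new best
  Position 4 ('h'): repeat (last at 1), move window start to 2
  Position 4 ('h'): window [2,4] length 3
  Position 5 ('c'): repeat (last at 2), move window start to 3
  Position 5 ('c'): window [3,5] length 3
  Position 6 ('c'): repeat (last at 5), move window start to 6
  Position 6 ('c'): window [6,6] length 1
Longest substring with no repeats: "hcd" with length 3

3


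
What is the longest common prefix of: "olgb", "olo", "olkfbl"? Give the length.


Words: olgb, olo, olkfbl
  Position 0: all 'o' => match
  Position 1: all 'l' => match
  Position 2: ('g', 'o', 'k') => mismatch, stop
LCP = "ol" (length 2)

2


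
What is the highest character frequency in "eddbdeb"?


Input: eddbdeb
Character counts:
  'b': 2
  'd': 3
  'e': 2
Maximum frequency: 3

3


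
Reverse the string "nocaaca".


Input: nocaaca
Reading characters right to left:
  Position 6: 'a'
  Position 5: 'c'
  Position 4: 'a'
  Position 3: 'a'
  Position 2: 'c'
  Position 1: 'o'
  Position 0: 'n'
Reversed: acaacon

acaacon


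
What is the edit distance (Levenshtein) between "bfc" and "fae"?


Computing edit distance: "bfc" -> "fae"
DP table:
           f    a    e
      0    1    2    3
  b   1    1    2    3
  f   2    1    2    3
  c   3    2    2    3
Edit distance = dp[3][3] = 3

3


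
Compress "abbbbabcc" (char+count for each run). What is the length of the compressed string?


Input: abbbbabcc
Runs:
  'a' x 1 => "a1"
  'b' x 4 => "b4"
  'a' x 1 => "a1"
  'b' x 1 => "b1"
  'c' x 2 => "c2"
Compressed: "a1b4a1b1c2"
Compressed length: 10

10


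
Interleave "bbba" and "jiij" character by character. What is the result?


Interleaving "bbba" and "jiij":
  Position 0: 'b' from first, 'j' from second => "bj"
  Position 1: 'b' from first, 'i' from second => "bi"
  Position 2: 'b' from first, 'i' from second => "bi"
  Position 3: 'a' from first, 'j' from second => "aj"
Result: bjbibiaj

bjbibiaj


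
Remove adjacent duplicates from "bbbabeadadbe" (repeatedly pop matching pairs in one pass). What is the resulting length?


Input: bbbabeadadbe
Stack-based adjacent duplicate removal:
  Read 'b': push. Stack: b
  Read 'b': matches stack top 'b' => pop. Stack: (empty)
  Read 'b': push. Stack: b
  Read 'a': push. Stack: ba
  Read 'b': push. Stack: bab
  Read 'e': push. Stack: babe
  Read 'a': push. Stack: babea
  Read 'd': push. Stack: babead
  Read 'a': push. Stack: babeada
  Read 'd': push. Stack: babeadad
  Read 'b': push. Stack: babeadadb
  Read 'e': push. Stack: babeadadbe
Final stack: "babeadadbe" (length 10)

10


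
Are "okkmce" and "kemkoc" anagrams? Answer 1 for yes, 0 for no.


Strings: "okkmce", "kemkoc"
Sorted first:  cekkmo
Sorted second: cekkmo
Sorted forms match => anagrams

1


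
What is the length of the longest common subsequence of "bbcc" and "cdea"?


LCS of "bbcc" and "cdea"
DP table:
           c    d    e    a
      0    0    0    0    0
  b   0    0    0    0    0
  b   0    0    0    0    0
  c   0    1    1    1    1
  c   0    1    1    1    1
LCS length = dp[4][4] = 1

1


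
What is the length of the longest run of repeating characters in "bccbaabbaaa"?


Input: "bccbaabbaaa"
Scanning for longest run:
  Position 1 ('c'): new char, reset run to 1
  Position 2 ('c'): continues run of 'c', length=2
  Position 3 ('b'): new char, reset run to 1
  Position 4 ('a'): new char, reset run to 1
  Position 5 ('a'): continues run of 'a', length=2
  Position 6 ('b'): new char, reset run to 1
  Position 7 ('b'): continues run of 'b', length=2
  Position 8 ('a'): new char, reset run to 1
  Position 9 ('a'): continues run of 'a', length=2
  Position 10 ('a'): continues run of 'a', length=3
Longest run: 'a' with length 3

3


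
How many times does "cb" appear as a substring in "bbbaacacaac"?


Searching for "cb" in "bbbaacacaac"
Scanning each position:
  Position 0: "bb" => no
  Position 1: "bb" => no
  Position 2: "ba" => no
  Position 3: "aa" => no
  Position 4: "ac" => no
  Position 5: "ca" => no
  Position 6: "ac" => no
  Position 7: "ca" => no
  Position 8: "aa" => no
  Position 9: "ac" => no
Total occurrences: 0

0


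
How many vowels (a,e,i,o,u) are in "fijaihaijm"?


Input: fijaihaijm
Checking each character:
  'f' at position 0: consonant
  'i' at position 1: vowel (running total: 1)
  'j' at position 2: consonant
  'a' at position 3: vowel (running total: 2)
  'i' at position 4: vowel (running total: 3)
  'h' at position 5: consonant
  'a' at position 6: vowel (running total: 4)
  'i' at position 7: vowel (running total: 5)
  'j' at position 8: consonant
  'm' at position 9: consonant
Total vowels: 5

5


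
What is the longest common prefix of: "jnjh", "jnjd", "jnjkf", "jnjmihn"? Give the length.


Words: jnjh, jnjd, jnjkf, jnjmihn
  Position 0: all 'j' => match
  Position 1: all 'n' => match
  Position 2: all 'j' => match
  Position 3: ('h', 'd', 'k', 'm') => mismatch, stop
LCP = "jnj" (length 3)

3


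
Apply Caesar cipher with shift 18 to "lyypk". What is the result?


Caesar cipher: shift "lyypk" by 18
  'l' (pos 11) + 18 = pos 3 = 'd'
  'y' (pos 24) + 18 = pos 16 = 'q'
  'y' (pos 24) + 18 = pos 16 = 'q'
  'p' (pos 15) + 18 = pos 7 = 'h'
  'k' (pos 10) + 18 = pos 2 = 'c'
Result: dqqhc

dqqhc


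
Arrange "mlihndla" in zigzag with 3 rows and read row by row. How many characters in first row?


Zigzag "mlihndla" into 3 rows:
Placing characters:
  'm' => row 0
  'l' => row 1
  'i' => row 2
  'h' => row 1
  'n' => row 0
  'd' => row 1
  'l' => row 2
  'a' => row 1
Rows:
  Row 0: "mn"
  Row 1: "lhda"
  Row 2: "il"
First row length: 2

2


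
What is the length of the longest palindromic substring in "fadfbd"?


Input: "fadfbd"
Checking substrings for palindromes:
  No multi-char palindromic substrings found
Longest palindromic substring: "f" with length 1

1


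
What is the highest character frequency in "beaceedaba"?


Input: beaceedaba
Character counts:
  'a': 3
  'b': 2
  'c': 1
  'd': 1
  'e': 3
Maximum frequency: 3

3


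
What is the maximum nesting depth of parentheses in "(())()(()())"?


Input: "(())()(()())"
Tracking depth:
  Position 0 '(': depth becomes 1
  Position 1 '(': depth becomes 2
  Position 2 ')': depth becomes 1
  Position 3 ')': depth becomes 0
  Position 4 '(': depth becomes 1
  Position 5 ')': depth becomes 0
  Position 6 '(': depth becomes 1
  Position 7 '(': depth becomes 2
  Position 8 ')': depth becomes 1
  Position 9 '(': depth becomes 2
  Position 10 ')': depth becomes 1
  Position 11 ')': depth becomes 0
Maximum depth reached: 2

2


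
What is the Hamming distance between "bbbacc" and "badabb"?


Comparing "bbbacc" and "badabb" position by position:
  Position 0: 'b' vs 'b' => same
  Position 1: 'b' vs 'a' => differ
  Position 2: 'b' vs 'd' => differ
  Position 3: 'a' vs 'a' => same
  Position 4: 'c' vs 'b' => differ
  Position 5: 'c' vs 'b' => differ
Total differences (Hamming distance): 4

4


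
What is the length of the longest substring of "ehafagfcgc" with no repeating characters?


Input: "ehafagfcgc"
Sliding window (track last position of each char):
  Position 0 ('e'): window [0,0] length 1 -- new best
  Position 1 ('h'): window [0,1] length 2 -- new best
  Position 2 ('a'): window [0,2] length 3 -- new best
  Position 3 ('f'): window [0,3] length 4 -- new best
  Position 4 ('a'): repeat (last at 2), move window start to 3
  Position 4 ('a'): window [3,4] length 2
  Position 5 ('g'): window [3,5] length 3
  Position 6 ('f'): repeat (last at 3), move window start to 4
  Position 6 ('f'): window [4,6] length 3
  Position 7 ('c'): window [4,7] length 4
  Position 8 ('g'): repeat (last at 5), move window start to 6
  Position 8 ('g'): window [6,8] length 3
  Position 9 ('c'): repeat (last at 7), move window start to 8
  Position 9 ('c'): window [8,9] length 2
Longest substring with no repeats: "ehaf" with length 4

4


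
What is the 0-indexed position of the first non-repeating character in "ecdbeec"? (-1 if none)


Input: ecdbeec
Character frequencies:
  'b': 1
  'c': 2
  'd': 1
  'e': 3
Scanning left to right for freq == 1:
  Position 0 ('e'): freq=3, skip
  Position 1 ('c'): freq=2, skip
  Position 2 ('d'): unique! => answer = 2

2


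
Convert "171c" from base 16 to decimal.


Input: "171c" in base 16
Positional expansion:
  Digit '1' (value 1) x 16^3 = 4096
  Digit '7' (value 7) x 16^2 = 1792
  Digit '1' (value 1) x 16^1 = 16
  Digit 'c' (value 12) x 16^0 = 12
Sum = 5916

5916


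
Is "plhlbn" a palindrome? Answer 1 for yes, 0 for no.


Input: plhlbn
Reversed: nblhlp
  Compare pos 0 ('p') with pos 5 ('n'): MISMATCH
  Compare pos 1 ('l') with pos 4 ('b'): MISMATCH
  Compare pos 2 ('h') with pos 3 ('l'): MISMATCH
Result: not a palindrome

0


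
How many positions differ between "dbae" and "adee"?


Comparing "dbae" and "adee" position by position:
  Position 0: 'd' vs 'a' => DIFFER
  Position 1: 'b' vs 'd' => DIFFER
  Position 2: 'a' vs 'e' => DIFFER
  Position 3: 'e' vs 'e' => same
Positions that differ: 3

3


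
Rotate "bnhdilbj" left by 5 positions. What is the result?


Input: "bnhdilbj", rotate left by 5
First 5 characters: "bnhdi"
Remaining characters: "lbj"
Concatenate remaining + first: "lbj" + "bnhdi" = "lbjbnhdi"

lbjbnhdi


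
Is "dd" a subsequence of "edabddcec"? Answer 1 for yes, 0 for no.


Check if "dd" is a subsequence of "edabddcec"
Greedy scan:
  Position 0 ('e'): no match needed
  Position 1 ('d'): matches sub[0] = 'd'
  Position 2 ('a'): no match needed
  Position 3 ('b'): no match needed
  Position 4 ('d'): matches sub[1] = 'd'
  Position 5 ('d'): no match needed
  Position 6 ('c'): no match needed
  Position 7 ('e'): no match needed
  Position 8 ('c'): no match needed
All 2 characters matched => is a subsequence

1


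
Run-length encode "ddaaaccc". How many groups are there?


Input: ddaaaccc
Scanning for consecutive runs:
  Group 1: 'd' x 2 (positions 0-1)
  Group 2: 'a' x 3 (positions 2-4)
  Group 3: 'c' x 3 (positions 5-7)
Total groups: 3

3


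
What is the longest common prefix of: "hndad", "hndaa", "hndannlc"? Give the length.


Words: hndad, hndaa, hndannlc
  Position 0: all 'h' => match
  Position 1: all 'n' => match
  Position 2: all 'd' => match
  Position 3: all 'a' => match
  Position 4: ('d', 'a', 'n') => mismatch, stop
LCP = "hnda" (length 4)

4


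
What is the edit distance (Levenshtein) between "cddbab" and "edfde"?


Computing edit distance: "cddbab" -> "edfde"
DP table:
           e    d    f    d    e
      0    1    2    3    4    5
  c   1    1    2    3    4    5
  d   2    2    1    2    3    4
  d   3    3    2    2    2    3
  b   4    4    3    3    3    3
  a   5    5    4    4    4    4
  b   6    6    5    5    5    5
Edit distance = dp[6][5] = 5

5


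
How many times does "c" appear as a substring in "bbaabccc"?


Searching for "c" in "bbaabccc"
Scanning each position:
  Position 0: "b" => no
  Position 1: "b" => no
  Position 2: "a" => no
  Position 3: "a" => no
  Position 4: "b" => no
  Position 5: "c" => MATCH
  Position 6: "c" => MATCH
  Position 7: "c" => MATCH
Total occurrences: 3

3


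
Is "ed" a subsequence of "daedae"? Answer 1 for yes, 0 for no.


Check if "ed" is a subsequence of "daedae"
Greedy scan:
  Position 0 ('d'): no match needed
  Position 1 ('a'): no match needed
  Position 2 ('e'): matches sub[0] = 'e'
  Position 3 ('d'): matches sub[1] = 'd'
  Position 4 ('a'): no match needed
  Position 5 ('e'): no match needed
All 2 characters matched => is a subsequence

1


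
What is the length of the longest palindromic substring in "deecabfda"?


Input: "deecabfda"
Checking substrings for palindromes:
  [1:3] "ee" (len 2) => palindrome
Longest palindromic substring: "ee" with length 2

2


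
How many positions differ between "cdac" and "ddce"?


Comparing "cdac" and "ddce" position by position:
  Position 0: 'c' vs 'd' => DIFFER
  Position 1: 'd' vs 'd' => same
  Position 2: 'a' vs 'c' => DIFFER
  Position 3: 'c' vs 'e' => DIFFER
Positions that differ: 3

3


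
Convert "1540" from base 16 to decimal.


Input: "1540" in base 16
Positional expansion:
  Digit '1' (value 1) x 16^3 = 4096
  Digit '5' (value 5) x 16^2 = 1280
  Digit '4' (value 4) x 16^1 = 64
  Digit '0' (value 0) x 16^0 = 0
Sum = 5440

5440


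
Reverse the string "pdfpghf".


Input: pdfpghf
Reading characters right to left:
  Position 6: 'f'
  Position 5: 'h'
  Position 4: 'g'
  Position 3: 'p'
  Position 2: 'f'
  Position 1: 'd'
  Position 0: 'p'
Reversed: fhgpfdp

fhgpfdp


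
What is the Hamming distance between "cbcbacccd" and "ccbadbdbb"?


Comparing "cbcbacccd" and "ccbadbdbb" position by position:
  Position 0: 'c' vs 'c' => same
  Position 1: 'b' vs 'c' => differ
  Position 2: 'c' vs 'b' => differ
  Position 3: 'b' vs 'a' => differ
  Position 4: 'a' vs 'd' => differ
  Position 5: 'c' vs 'b' => differ
  Position 6: 'c' vs 'd' => differ
  Position 7: 'c' vs 'b' => differ
  Position 8: 'd' vs 'b' => differ
Total differences (Hamming distance): 8

8


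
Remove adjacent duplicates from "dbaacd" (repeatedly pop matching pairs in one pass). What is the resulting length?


Input: dbaacd
Stack-based adjacent duplicate removal:
  Read 'd': push. Stack: d
  Read 'b': push. Stack: db
  Read 'a': push. Stack: dba
  Read 'a': matches stack top 'a' => pop. Stack: db
  Read 'c': push. Stack: dbc
  Read 'd': push. Stack: dbcd
Final stack: "dbcd" (length 4)

4


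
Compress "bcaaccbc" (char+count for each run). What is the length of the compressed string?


Input: bcaaccbc
Runs:
  'b' x 1 => "b1"
  'c' x 1 => "c1"
  'a' x 2 => "a2"
  'c' x 2 => "c2"
  'b' x 1 => "b1"
  'c' x 1 => "c1"
Compressed: "b1c1a2c2b1c1"
Compressed length: 12

12


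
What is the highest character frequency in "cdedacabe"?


Input: cdedacabe
Character counts:
  'a': 2
  'b': 1
  'c': 2
  'd': 2
  'e': 2
Maximum frequency: 2

2


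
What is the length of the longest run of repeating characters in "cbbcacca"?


Input: "cbbcacca"
Scanning for longest run:
  Position 1 ('b'): new char, reset run to 1
  Position 2 ('b'): continues run of 'b', length=2
  Position 3 ('c'): new char, reset run to 1
  Position 4 ('a'): new char, reset run to 1
  Position 5 ('c'): new char, reset run to 1
  Position 6 ('c'): continues run of 'c', length=2
  Position 7 ('a'): new char, reset run to 1
Longest run: 'b' with length 2

2


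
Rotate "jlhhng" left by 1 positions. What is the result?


Input: "jlhhng", rotate left by 1
First 1 characters: "j"
Remaining characters: "lhhng"
Concatenate remaining + first: "lhhng" + "j" = "lhhngj"

lhhngj


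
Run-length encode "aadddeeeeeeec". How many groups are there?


Input: aadddeeeeeeec
Scanning for consecutive runs:
  Group 1: 'a' x 2 (positions 0-1)
  Group 2: 'd' x 3 (positions 2-4)
  Group 3: 'e' x 7 (positions 5-11)
  Group 4: 'c' x 1 (positions 12-12)
Total groups: 4

4


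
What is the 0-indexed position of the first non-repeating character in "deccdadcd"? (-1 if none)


Input: deccdadcd
Character frequencies:
  'a': 1
  'c': 3
  'd': 4
  'e': 1
Scanning left to right for freq == 1:
  Position 0 ('d'): freq=4, skip
  Position 1 ('e'): unique! => answer = 1

1
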